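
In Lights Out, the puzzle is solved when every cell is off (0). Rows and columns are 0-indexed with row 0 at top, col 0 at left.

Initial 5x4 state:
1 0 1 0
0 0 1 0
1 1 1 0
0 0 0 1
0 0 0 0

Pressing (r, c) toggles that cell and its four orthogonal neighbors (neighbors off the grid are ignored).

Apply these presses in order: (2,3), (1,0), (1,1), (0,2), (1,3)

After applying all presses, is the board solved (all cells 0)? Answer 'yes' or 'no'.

Answer: yes

Derivation:
After press 1 at (2,3):
1 0 1 0
0 0 1 1
1 1 0 1
0 0 0 0
0 0 0 0

After press 2 at (1,0):
0 0 1 0
1 1 1 1
0 1 0 1
0 0 0 0
0 0 0 0

After press 3 at (1,1):
0 1 1 0
0 0 0 1
0 0 0 1
0 0 0 0
0 0 0 0

After press 4 at (0,2):
0 0 0 1
0 0 1 1
0 0 0 1
0 0 0 0
0 0 0 0

After press 5 at (1,3):
0 0 0 0
0 0 0 0
0 0 0 0
0 0 0 0
0 0 0 0

Lights still on: 0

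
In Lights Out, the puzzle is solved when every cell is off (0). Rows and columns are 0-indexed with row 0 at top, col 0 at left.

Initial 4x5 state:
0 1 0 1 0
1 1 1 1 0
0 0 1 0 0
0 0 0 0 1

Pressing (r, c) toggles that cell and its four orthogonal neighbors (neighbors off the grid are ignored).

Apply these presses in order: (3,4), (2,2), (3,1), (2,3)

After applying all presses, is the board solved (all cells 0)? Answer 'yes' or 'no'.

Answer: no

Derivation:
After press 1 at (3,4):
0 1 0 1 0
1 1 1 1 0
0 0 1 0 1
0 0 0 1 0

After press 2 at (2,2):
0 1 0 1 0
1 1 0 1 0
0 1 0 1 1
0 0 1 1 0

After press 3 at (3,1):
0 1 0 1 0
1 1 0 1 0
0 0 0 1 1
1 1 0 1 0

After press 4 at (2,3):
0 1 0 1 0
1 1 0 0 0
0 0 1 0 0
1 1 0 0 0

Lights still on: 7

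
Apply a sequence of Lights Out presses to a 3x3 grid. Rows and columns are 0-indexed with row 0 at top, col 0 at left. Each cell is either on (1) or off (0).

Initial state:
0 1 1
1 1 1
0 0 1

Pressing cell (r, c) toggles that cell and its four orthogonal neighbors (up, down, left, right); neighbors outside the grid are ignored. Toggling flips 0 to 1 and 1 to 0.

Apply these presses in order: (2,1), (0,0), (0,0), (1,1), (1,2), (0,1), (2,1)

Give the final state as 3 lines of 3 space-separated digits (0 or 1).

Answer: 1 1 1
0 0 1
0 1 0

Derivation:
After press 1 at (2,1):
0 1 1
1 0 1
1 1 0

After press 2 at (0,0):
1 0 1
0 0 1
1 1 0

After press 3 at (0,0):
0 1 1
1 0 1
1 1 0

After press 4 at (1,1):
0 0 1
0 1 0
1 0 0

After press 5 at (1,2):
0 0 0
0 0 1
1 0 1

After press 6 at (0,1):
1 1 1
0 1 1
1 0 1

After press 7 at (2,1):
1 1 1
0 0 1
0 1 0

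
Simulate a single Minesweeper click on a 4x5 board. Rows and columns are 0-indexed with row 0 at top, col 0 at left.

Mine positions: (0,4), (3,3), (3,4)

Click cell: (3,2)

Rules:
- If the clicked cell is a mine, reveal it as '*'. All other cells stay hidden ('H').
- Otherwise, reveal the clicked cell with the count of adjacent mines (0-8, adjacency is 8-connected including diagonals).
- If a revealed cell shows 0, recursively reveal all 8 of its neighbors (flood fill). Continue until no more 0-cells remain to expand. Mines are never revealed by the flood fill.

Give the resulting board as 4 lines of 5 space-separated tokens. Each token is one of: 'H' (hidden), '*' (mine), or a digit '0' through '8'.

H H H H H
H H H H H
H H H H H
H H 1 H H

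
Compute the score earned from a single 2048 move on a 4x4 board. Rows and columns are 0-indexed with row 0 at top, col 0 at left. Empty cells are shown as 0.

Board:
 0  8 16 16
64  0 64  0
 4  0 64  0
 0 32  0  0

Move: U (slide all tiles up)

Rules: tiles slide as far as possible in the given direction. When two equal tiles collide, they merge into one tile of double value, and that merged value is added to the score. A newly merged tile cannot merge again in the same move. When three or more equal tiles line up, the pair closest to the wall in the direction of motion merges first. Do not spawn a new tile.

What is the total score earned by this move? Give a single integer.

Answer: 128

Derivation:
Slide up:
col 0: [0, 64, 4, 0] -> [64, 4, 0, 0]  score +0 (running 0)
col 1: [8, 0, 0, 32] -> [8, 32, 0, 0]  score +0 (running 0)
col 2: [16, 64, 64, 0] -> [16, 128, 0, 0]  score +128 (running 128)
col 3: [16, 0, 0, 0] -> [16, 0, 0, 0]  score +0 (running 128)
Board after move:
 64   8  16  16
  4  32 128   0
  0   0   0   0
  0   0   0   0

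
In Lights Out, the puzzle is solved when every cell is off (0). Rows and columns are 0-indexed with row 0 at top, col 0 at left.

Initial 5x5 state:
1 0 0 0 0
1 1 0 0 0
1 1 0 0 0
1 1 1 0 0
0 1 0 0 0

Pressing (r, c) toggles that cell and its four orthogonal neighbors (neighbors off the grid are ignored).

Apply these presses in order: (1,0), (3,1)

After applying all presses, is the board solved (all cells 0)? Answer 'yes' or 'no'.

Answer: yes

Derivation:
After press 1 at (1,0):
0 0 0 0 0
0 0 0 0 0
0 1 0 0 0
1 1 1 0 0
0 1 0 0 0

After press 2 at (3,1):
0 0 0 0 0
0 0 0 0 0
0 0 0 0 0
0 0 0 0 0
0 0 0 0 0

Lights still on: 0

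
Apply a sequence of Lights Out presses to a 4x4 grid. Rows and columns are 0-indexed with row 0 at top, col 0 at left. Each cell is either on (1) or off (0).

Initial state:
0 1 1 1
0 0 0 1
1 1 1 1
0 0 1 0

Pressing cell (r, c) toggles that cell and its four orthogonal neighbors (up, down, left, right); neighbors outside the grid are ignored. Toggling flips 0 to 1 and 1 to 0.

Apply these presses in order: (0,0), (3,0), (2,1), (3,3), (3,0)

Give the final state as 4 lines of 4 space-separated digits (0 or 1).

After press 1 at (0,0):
1 0 1 1
1 0 0 1
1 1 1 1
0 0 1 0

After press 2 at (3,0):
1 0 1 1
1 0 0 1
0 1 1 1
1 1 1 0

After press 3 at (2,1):
1 0 1 1
1 1 0 1
1 0 0 1
1 0 1 0

After press 4 at (3,3):
1 0 1 1
1 1 0 1
1 0 0 0
1 0 0 1

After press 5 at (3,0):
1 0 1 1
1 1 0 1
0 0 0 0
0 1 0 1

Answer: 1 0 1 1
1 1 0 1
0 0 0 0
0 1 0 1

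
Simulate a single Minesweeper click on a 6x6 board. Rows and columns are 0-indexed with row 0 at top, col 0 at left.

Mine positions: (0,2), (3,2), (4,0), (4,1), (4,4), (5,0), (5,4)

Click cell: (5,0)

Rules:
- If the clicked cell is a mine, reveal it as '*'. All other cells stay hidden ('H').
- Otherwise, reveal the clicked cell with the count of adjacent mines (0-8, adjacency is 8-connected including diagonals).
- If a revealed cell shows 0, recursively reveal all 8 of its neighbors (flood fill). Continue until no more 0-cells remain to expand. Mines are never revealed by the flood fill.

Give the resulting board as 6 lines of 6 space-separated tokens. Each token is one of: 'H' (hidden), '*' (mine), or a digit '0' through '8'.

H H H H H H
H H H H H H
H H H H H H
H H H H H H
H H H H H H
* H H H H H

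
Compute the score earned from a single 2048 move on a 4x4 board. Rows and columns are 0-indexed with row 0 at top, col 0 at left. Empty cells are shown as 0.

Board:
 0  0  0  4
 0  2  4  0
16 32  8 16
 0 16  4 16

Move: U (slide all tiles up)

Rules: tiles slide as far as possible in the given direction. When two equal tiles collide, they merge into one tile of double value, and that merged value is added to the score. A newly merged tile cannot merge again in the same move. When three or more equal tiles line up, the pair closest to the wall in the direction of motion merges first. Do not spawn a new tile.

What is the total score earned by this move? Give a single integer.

Slide up:
col 0: [0, 0, 16, 0] -> [16, 0, 0, 0]  score +0 (running 0)
col 1: [0, 2, 32, 16] -> [2, 32, 16, 0]  score +0 (running 0)
col 2: [0, 4, 8, 4] -> [4, 8, 4, 0]  score +0 (running 0)
col 3: [4, 0, 16, 16] -> [4, 32, 0, 0]  score +32 (running 32)
Board after move:
16  2  4  4
 0 32  8 32
 0 16  4  0
 0  0  0  0

Answer: 32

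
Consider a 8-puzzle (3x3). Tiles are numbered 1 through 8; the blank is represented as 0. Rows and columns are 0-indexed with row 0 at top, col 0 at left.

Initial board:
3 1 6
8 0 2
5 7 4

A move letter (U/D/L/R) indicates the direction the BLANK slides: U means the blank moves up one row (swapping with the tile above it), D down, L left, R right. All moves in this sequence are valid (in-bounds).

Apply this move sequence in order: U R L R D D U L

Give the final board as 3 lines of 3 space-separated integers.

Answer: 3 6 2
8 0 1
5 7 4

Derivation:
After move 1 (U):
3 0 6
8 1 2
5 7 4

After move 2 (R):
3 6 0
8 1 2
5 7 4

After move 3 (L):
3 0 6
8 1 2
5 7 4

After move 4 (R):
3 6 0
8 1 2
5 7 4

After move 5 (D):
3 6 2
8 1 0
5 7 4

After move 6 (D):
3 6 2
8 1 4
5 7 0

After move 7 (U):
3 6 2
8 1 0
5 7 4

After move 8 (L):
3 6 2
8 0 1
5 7 4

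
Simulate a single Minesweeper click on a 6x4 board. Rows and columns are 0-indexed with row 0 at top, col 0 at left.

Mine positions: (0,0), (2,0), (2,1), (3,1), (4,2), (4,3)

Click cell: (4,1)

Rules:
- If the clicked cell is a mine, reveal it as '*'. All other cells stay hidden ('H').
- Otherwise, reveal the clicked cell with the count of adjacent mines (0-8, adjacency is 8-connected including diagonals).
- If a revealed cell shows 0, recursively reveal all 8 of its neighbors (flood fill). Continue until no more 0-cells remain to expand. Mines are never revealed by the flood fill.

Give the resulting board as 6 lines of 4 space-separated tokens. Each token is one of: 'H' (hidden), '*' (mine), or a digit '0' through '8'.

H H H H
H H H H
H H H H
H H H H
H 2 H H
H H H H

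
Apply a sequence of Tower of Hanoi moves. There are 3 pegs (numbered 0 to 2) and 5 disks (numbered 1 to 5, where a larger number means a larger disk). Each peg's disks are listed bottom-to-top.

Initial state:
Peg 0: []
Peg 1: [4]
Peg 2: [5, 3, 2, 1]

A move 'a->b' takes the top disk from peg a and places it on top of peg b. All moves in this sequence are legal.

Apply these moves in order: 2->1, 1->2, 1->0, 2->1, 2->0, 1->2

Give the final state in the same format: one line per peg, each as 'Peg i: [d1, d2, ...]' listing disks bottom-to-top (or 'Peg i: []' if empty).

After move 1 (2->1):
Peg 0: []
Peg 1: [4, 1]
Peg 2: [5, 3, 2]

After move 2 (1->2):
Peg 0: []
Peg 1: [4]
Peg 2: [5, 3, 2, 1]

After move 3 (1->0):
Peg 0: [4]
Peg 1: []
Peg 2: [5, 3, 2, 1]

After move 4 (2->1):
Peg 0: [4]
Peg 1: [1]
Peg 2: [5, 3, 2]

After move 5 (2->0):
Peg 0: [4, 2]
Peg 1: [1]
Peg 2: [5, 3]

After move 6 (1->2):
Peg 0: [4, 2]
Peg 1: []
Peg 2: [5, 3, 1]

Answer: Peg 0: [4, 2]
Peg 1: []
Peg 2: [5, 3, 1]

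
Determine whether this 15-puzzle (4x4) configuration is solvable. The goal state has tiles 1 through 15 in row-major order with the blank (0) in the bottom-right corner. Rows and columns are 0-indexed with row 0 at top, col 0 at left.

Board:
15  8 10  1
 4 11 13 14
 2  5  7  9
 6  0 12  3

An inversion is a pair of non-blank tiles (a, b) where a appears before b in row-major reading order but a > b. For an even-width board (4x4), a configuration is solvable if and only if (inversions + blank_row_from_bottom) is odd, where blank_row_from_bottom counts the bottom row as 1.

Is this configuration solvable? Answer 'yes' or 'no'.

Answer: yes

Derivation:
Inversions: 58
Blank is in row 3 (0-indexed from top), which is row 1 counting from the bottom (bottom = 1).
58 + 1 = 59, which is odd, so the puzzle is solvable.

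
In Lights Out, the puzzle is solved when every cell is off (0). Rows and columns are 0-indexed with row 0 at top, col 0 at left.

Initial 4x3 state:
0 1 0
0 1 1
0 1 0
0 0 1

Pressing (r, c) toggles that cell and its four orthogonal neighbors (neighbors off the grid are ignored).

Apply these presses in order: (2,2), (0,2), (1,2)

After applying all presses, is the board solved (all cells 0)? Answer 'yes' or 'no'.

After press 1 at (2,2):
0 1 0
0 1 0
0 0 1
0 0 0

After press 2 at (0,2):
0 0 1
0 1 1
0 0 1
0 0 0

After press 3 at (1,2):
0 0 0
0 0 0
0 0 0
0 0 0

Lights still on: 0

Answer: yes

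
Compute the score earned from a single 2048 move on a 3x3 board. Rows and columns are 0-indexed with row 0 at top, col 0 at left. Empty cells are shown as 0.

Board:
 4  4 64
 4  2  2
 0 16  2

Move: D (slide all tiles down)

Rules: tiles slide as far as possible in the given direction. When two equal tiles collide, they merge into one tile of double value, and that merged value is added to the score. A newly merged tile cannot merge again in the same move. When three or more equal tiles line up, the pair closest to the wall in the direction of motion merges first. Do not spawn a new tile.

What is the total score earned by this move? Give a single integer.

Slide down:
col 0: [4, 4, 0] -> [0, 0, 8]  score +8 (running 8)
col 1: [4, 2, 16] -> [4, 2, 16]  score +0 (running 8)
col 2: [64, 2, 2] -> [0, 64, 4]  score +4 (running 12)
Board after move:
 0  4  0
 0  2 64
 8 16  4

Answer: 12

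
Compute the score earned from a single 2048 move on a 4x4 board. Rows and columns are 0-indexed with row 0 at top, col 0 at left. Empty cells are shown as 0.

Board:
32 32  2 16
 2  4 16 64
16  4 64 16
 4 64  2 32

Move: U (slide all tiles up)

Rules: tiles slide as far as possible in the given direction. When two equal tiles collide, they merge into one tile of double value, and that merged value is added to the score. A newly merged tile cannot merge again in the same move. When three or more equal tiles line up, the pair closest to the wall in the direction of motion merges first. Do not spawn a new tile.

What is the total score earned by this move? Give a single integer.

Answer: 8

Derivation:
Slide up:
col 0: [32, 2, 16, 4] -> [32, 2, 16, 4]  score +0 (running 0)
col 1: [32, 4, 4, 64] -> [32, 8, 64, 0]  score +8 (running 8)
col 2: [2, 16, 64, 2] -> [2, 16, 64, 2]  score +0 (running 8)
col 3: [16, 64, 16, 32] -> [16, 64, 16, 32]  score +0 (running 8)
Board after move:
32 32  2 16
 2  8 16 64
16 64 64 16
 4  0  2 32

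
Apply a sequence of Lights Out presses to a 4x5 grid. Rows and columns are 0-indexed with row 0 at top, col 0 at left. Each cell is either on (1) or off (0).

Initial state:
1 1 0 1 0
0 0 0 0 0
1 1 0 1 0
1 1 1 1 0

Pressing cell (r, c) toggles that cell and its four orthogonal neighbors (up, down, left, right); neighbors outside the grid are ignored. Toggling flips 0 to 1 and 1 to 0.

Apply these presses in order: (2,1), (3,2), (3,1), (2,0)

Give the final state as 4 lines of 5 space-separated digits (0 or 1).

Answer: 1 1 0 1 0
1 1 0 0 0
1 0 0 1 0
1 0 1 0 0

Derivation:
After press 1 at (2,1):
1 1 0 1 0
0 1 0 0 0
0 0 1 1 0
1 0 1 1 0

After press 2 at (3,2):
1 1 0 1 0
0 1 0 0 0
0 0 0 1 0
1 1 0 0 0

After press 3 at (3,1):
1 1 0 1 0
0 1 0 0 0
0 1 0 1 0
0 0 1 0 0

After press 4 at (2,0):
1 1 0 1 0
1 1 0 0 0
1 0 0 1 0
1 0 1 0 0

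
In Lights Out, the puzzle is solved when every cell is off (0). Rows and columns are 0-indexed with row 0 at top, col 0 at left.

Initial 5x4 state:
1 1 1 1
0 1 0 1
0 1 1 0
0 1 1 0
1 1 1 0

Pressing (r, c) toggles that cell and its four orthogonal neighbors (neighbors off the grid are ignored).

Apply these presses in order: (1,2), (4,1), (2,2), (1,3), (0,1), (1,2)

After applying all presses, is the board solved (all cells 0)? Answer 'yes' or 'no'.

Answer: yes

Derivation:
After press 1 at (1,2):
1 1 0 1
0 0 1 0
0 1 0 0
0 1 1 0
1 1 1 0

After press 2 at (4,1):
1 1 0 1
0 0 1 0
0 1 0 0
0 0 1 0
0 0 0 0

After press 3 at (2,2):
1 1 0 1
0 0 0 0
0 0 1 1
0 0 0 0
0 0 0 0

After press 4 at (1,3):
1 1 0 0
0 0 1 1
0 0 1 0
0 0 0 0
0 0 0 0

After press 5 at (0,1):
0 0 1 0
0 1 1 1
0 0 1 0
0 0 0 0
0 0 0 0

After press 6 at (1,2):
0 0 0 0
0 0 0 0
0 0 0 0
0 0 0 0
0 0 0 0

Lights still on: 0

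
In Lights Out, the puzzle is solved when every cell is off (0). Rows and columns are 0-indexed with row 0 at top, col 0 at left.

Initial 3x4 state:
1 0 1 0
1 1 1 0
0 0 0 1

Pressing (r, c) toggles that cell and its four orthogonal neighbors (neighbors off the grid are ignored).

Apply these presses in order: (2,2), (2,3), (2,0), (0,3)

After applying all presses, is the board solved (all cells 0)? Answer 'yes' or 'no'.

Answer: no

Derivation:
After press 1 at (2,2):
1 0 1 0
1 1 0 0
0 1 1 0

After press 2 at (2,3):
1 0 1 0
1 1 0 1
0 1 0 1

After press 3 at (2,0):
1 0 1 0
0 1 0 1
1 0 0 1

After press 4 at (0,3):
1 0 0 1
0 1 0 0
1 0 0 1

Lights still on: 5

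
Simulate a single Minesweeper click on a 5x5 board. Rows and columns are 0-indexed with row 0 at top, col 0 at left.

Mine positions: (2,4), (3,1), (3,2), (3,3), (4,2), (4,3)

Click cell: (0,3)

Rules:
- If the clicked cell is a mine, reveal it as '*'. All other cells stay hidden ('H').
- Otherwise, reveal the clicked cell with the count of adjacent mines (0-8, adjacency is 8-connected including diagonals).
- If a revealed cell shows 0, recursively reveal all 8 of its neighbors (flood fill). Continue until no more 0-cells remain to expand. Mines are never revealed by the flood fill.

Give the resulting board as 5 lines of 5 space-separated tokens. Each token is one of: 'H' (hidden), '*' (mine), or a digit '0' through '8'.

0 0 0 0 0
0 0 0 1 1
1 2 3 3 H
H H H H H
H H H H H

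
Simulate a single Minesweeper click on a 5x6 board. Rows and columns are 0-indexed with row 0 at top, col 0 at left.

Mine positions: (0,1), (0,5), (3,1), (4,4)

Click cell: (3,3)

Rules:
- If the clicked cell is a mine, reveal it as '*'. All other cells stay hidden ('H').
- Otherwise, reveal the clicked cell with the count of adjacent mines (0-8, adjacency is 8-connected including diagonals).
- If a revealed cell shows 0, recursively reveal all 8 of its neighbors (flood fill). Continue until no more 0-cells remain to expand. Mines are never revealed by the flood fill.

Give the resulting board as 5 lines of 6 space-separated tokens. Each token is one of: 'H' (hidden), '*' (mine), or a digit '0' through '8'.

H H H H H H
H H H H H H
H H H H H H
H H H 1 H H
H H H H H H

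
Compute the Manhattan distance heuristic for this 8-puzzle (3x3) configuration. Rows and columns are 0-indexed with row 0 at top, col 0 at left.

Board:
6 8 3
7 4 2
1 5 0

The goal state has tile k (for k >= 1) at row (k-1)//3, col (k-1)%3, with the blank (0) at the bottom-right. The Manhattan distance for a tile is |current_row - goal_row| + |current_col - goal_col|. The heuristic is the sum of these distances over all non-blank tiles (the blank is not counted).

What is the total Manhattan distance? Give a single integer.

Answer: 12

Derivation:
Tile 6: at (0,0), goal (1,2), distance |0-1|+|0-2| = 3
Tile 8: at (0,1), goal (2,1), distance |0-2|+|1-1| = 2
Tile 3: at (0,2), goal (0,2), distance |0-0|+|2-2| = 0
Tile 7: at (1,0), goal (2,0), distance |1-2|+|0-0| = 1
Tile 4: at (1,1), goal (1,0), distance |1-1|+|1-0| = 1
Tile 2: at (1,2), goal (0,1), distance |1-0|+|2-1| = 2
Tile 1: at (2,0), goal (0,0), distance |2-0|+|0-0| = 2
Tile 5: at (2,1), goal (1,1), distance |2-1|+|1-1| = 1
Sum: 3 + 2 + 0 + 1 + 1 + 2 + 2 + 1 = 12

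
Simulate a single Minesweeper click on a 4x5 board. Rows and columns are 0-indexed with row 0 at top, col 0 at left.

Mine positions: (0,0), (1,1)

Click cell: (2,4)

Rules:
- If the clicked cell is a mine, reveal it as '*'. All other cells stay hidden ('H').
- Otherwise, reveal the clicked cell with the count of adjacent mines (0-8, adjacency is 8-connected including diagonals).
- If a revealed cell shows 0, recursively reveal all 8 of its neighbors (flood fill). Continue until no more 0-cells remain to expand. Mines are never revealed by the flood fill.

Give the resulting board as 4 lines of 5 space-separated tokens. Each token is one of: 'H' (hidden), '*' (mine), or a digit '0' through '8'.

H H 1 0 0
H H 1 0 0
1 1 1 0 0
0 0 0 0 0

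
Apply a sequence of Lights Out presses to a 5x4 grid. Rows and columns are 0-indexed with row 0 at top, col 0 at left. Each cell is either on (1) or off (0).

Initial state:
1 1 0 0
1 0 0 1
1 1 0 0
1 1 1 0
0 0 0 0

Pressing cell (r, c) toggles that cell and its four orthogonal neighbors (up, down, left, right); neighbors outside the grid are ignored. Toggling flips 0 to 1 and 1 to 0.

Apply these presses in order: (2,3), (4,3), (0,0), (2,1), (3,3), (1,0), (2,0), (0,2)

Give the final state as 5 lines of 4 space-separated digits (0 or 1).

Answer: 1 1 1 1
0 0 1 0
0 1 0 0
0 0 0 1
0 0 1 0

Derivation:
After press 1 at (2,3):
1 1 0 0
1 0 0 0
1 1 1 1
1 1 1 1
0 0 0 0

After press 2 at (4,3):
1 1 0 0
1 0 0 0
1 1 1 1
1 1 1 0
0 0 1 1

After press 3 at (0,0):
0 0 0 0
0 0 0 0
1 1 1 1
1 1 1 0
0 0 1 1

After press 4 at (2,1):
0 0 0 0
0 1 0 0
0 0 0 1
1 0 1 0
0 0 1 1

After press 5 at (3,3):
0 0 0 0
0 1 0 0
0 0 0 0
1 0 0 1
0 0 1 0

After press 6 at (1,0):
1 0 0 0
1 0 0 0
1 0 0 0
1 0 0 1
0 0 1 0

After press 7 at (2,0):
1 0 0 0
0 0 0 0
0 1 0 0
0 0 0 1
0 0 1 0

After press 8 at (0,2):
1 1 1 1
0 0 1 0
0 1 0 0
0 0 0 1
0 0 1 0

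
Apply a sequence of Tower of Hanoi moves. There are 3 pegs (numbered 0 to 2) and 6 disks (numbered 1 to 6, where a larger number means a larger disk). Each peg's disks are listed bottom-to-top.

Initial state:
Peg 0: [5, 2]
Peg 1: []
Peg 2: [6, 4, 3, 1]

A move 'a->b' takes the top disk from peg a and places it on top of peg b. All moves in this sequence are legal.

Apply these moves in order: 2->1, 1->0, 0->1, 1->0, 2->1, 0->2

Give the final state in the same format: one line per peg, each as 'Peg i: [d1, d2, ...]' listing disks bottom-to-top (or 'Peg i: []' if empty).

After move 1 (2->1):
Peg 0: [5, 2]
Peg 1: [1]
Peg 2: [6, 4, 3]

After move 2 (1->0):
Peg 0: [5, 2, 1]
Peg 1: []
Peg 2: [6, 4, 3]

After move 3 (0->1):
Peg 0: [5, 2]
Peg 1: [1]
Peg 2: [6, 4, 3]

After move 4 (1->0):
Peg 0: [5, 2, 1]
Peg 1: []
Peg 2: [6, 4, 3]

After move 5 (2->1):
Peg 0: [5, 2, 1]
Peg 1: [3]
Peg 2: [6, 4]

After move 6 (0->2):
Peg 0: [5, 2]
Peg 1: [3]
Peg 2: [6, 4, 1]

Answer: Peg 0: [5, 2]
Peg 1: [3]
Peg 2: [6, 4, 1]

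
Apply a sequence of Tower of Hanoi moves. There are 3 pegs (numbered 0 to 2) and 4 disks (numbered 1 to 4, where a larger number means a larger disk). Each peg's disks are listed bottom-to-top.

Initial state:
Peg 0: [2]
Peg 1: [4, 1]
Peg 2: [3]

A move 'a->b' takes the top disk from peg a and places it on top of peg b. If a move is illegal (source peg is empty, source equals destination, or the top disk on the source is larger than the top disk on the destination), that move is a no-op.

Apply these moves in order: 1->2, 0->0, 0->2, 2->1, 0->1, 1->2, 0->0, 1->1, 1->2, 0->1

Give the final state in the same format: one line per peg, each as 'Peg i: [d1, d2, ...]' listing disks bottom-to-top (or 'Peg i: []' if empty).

Answer: Peg 0: []
Peg 1: [4, 2]
Peg 2: [3, 1]

Derivation:
After move 1 (1->2):
Peg 0: [2]
Peg 1: [4]
Peg 2: [3, 1]

After move 2 (0->0):
Peg 0: [2]
Peg 1: [4]
Peg 2: [3, 1]

After move 3 (0->2):
Peg 0: [2]
Peg 1: [4]
Peg 2: [3, 1]

After move 4 (2->1):
Peg 0: [2]
Peg 1: [4, 1]
Peg 2: [3]

After move 5 (0->1):
Peg 0: [2]
Peg 1: [4, 1]
Peg 2: [3]

After move 6 (1->2):
Peg 0: [2]
Peg 1: [4]
Peg 2: [3, 1]

After move 7 (0->0):
Peg 0: [2]
Peg 1: [4]
Peg 2: [3, 1]

After move 8 (1->1):
Peg 0: [2]
Peg 1: [4]
Peg 2: [3, 1]

After move 9 (1->2):
Peg 0: [2]
Peg 1: [4]
Peg 2: [3, 1]

After move 10 (0->1):
Peg 0: []
Peg 1: [4, 2]
Peg 2: [3, 1]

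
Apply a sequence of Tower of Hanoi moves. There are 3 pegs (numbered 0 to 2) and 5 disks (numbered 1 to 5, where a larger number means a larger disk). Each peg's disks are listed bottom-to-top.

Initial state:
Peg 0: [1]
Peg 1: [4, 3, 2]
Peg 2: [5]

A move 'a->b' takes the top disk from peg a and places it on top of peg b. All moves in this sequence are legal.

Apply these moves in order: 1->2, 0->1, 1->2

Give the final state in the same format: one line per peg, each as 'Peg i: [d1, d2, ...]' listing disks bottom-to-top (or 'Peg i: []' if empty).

Answer: Peg 0: []
Peg 1: [4, 3]
Peg 2: [5, 2, 1]

Derivation:
After move 1 (1->2):
Peg 0: [1]
Peg 1: [4, 3]
Peg 2: [5, 2]

After move 2 (0->1):
Peg 0: []
Peg 1: [4, 3, 1]
Peg 2: [5, 2]

After move 3 (1->2):
Peg 0: []
Peg 1: [4, 3]
Peg 2: [5, 2, 1]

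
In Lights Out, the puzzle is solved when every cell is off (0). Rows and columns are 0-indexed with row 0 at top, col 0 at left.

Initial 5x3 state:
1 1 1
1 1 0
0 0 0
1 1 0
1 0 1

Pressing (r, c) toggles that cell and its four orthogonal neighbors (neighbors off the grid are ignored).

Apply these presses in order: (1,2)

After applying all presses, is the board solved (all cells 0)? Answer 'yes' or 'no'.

After press 1 at (1,2):
1 1 0
1 0 1
0 0 1
1 1 0
1 0 1

Lights still on: 9

Answer: no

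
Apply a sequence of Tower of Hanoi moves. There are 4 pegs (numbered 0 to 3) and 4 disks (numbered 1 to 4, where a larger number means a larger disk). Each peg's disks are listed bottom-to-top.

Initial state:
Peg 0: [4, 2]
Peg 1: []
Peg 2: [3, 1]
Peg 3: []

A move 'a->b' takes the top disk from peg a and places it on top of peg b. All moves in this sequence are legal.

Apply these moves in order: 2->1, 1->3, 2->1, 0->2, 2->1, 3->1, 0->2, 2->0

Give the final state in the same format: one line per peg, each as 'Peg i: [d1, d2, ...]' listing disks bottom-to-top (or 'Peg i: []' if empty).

Answer: Peg 0: [4]
Peg 1: [3, 2, 1]
Peg 2: []
Peg 3: []

Derivation:
After move 1 (2->1):
Peg 0: [4, 2]
Peg 1: [1]
Peg 2: [3]
Peg 3: []

After move 2 (1->3):
Peg 0: [4, 2]
Peg 1: []
Peg 2: [3]
Peg 3: [1]

After move 3 (2->1):
Peg 0: [4, 2]
Peg 1: [3]
Peg 2: []
Peg 3: [1]

After move 4 (0->2):
Peg 0: [4]
Peg 1: [3]
Peg 2: [2]
Peg 3: [1]

After move 5 (2->1):
Peg 0: [4]
Peg 1: [3, 2]
Peg 2: []
Peg 3: [1]

After move 6 (3->1):
Peg 0: [4]
Peg 1: [3, 2, 1]
Peg 2: []
Peg 3: []

After move 7 (0->2):
Peg 0: []
Peg 1: [3, 2, 1]
Peg 2: [4]
Peg 3: []

After move 8 (2->0):
Peg 0: [4]
Peg 1: [3, 2, 1]
Peg 2: []
Peg 3: []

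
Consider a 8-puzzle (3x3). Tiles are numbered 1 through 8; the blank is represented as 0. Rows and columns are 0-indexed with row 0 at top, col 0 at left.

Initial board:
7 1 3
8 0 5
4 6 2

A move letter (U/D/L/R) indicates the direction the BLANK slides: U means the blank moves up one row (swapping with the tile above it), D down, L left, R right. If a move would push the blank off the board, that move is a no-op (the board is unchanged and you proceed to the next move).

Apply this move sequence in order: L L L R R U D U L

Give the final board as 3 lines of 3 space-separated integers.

Answer: 7 0 1
8 5 3
4 6 2

Derivation:
After move 1 (L):
7 1 3
0 8 5
4 6 2

After move 2 (L):
7 1 3
0 8 5
4 6 2

After move 3 (L):
7 1 3
0 8 5
4 6 2

After move 4 (R):
7 1 3
8 0 5
4 6 2

After move 5 (R):
7 1 3
8 5 0
4 6 2

After move 6 (U):
7 1 0
8 5 3
4 6 2

After move 7 (D):
7 1 3
8 5 0
4 6 2

After move 8 (U):
7 1 0
8 5 3
4 6 2

After move 9 (L):
7 0 1
8 5 3
4 6 2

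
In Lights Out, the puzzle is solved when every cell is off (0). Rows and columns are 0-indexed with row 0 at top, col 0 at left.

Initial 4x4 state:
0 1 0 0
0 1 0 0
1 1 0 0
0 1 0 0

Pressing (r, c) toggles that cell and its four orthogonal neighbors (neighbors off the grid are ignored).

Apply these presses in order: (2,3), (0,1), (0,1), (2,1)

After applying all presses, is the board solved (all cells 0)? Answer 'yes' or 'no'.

After press 1 at (2,3):
0 1 0 0
0 1 0 1
1 1 1 1
0 1 0 1

After press 2 at (0,1):
1 0 1 0
0 0 0 1
1 1 1 1
0 1 0 1

After press 3 at (0,1):
0 1 0 0
0 1 0 1
1 1 1 1
0 1 0 1

After press 4 at (2,1):
0 1 0 0
0 0 0 1
0 0 0 1
0 0 0 1

Lights still on: 4

Answer: no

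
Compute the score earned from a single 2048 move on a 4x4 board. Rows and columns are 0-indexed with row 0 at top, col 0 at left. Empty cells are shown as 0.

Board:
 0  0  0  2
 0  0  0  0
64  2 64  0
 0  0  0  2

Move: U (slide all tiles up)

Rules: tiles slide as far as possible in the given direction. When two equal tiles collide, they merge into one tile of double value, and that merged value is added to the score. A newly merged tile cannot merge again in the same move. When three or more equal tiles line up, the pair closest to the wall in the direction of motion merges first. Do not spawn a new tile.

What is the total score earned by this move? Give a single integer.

Answer: 4

Derivation:
Slide up:
col 0: [0, 0, 64, 0] -> [64, 0, 0, 0]  score +0 (running 0)
col 1: [0, 0, 2, 0] -> [2, 0, 0, 0]  score +0 (running 0)
col 2: [0, 0, 64, 0] -> [64, 0, 0, 0]  score +0 (running 0)
col 3: [2, 0, 0, 2] -> [4, 0, 0, 0]  score +4 (running 4)
Board after move:
64  2 64  4
 0  0  0  0
 0  0  0  0
 0  0  0  0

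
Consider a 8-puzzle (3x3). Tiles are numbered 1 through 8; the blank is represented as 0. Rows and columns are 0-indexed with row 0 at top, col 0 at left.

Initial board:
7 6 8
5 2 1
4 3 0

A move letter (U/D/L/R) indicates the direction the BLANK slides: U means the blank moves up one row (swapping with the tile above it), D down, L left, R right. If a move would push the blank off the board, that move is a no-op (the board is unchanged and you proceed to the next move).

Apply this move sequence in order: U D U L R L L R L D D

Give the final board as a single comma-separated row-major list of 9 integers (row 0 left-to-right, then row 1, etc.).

Answer: 7, 6, 8, 4, 5, 2, 0, 3, 1

Derivation:
After move 1 (U):
7 6 8
5 2 0
4 3 1

After move 2 (D):
7 6 8
5 2 1
4 3 0

After move 3 (U):
7 6 8
5 2 0
4 3 1

After move 4 (L):
7 6 8
5 0 2
4 3 1

After move 5 (R):
7 6 8
5 2 0
4 3 1

After move 6 (L):
7 6 8
5 0 2
4 3 1

After move 7 (L):
7 6 8
0 5 2
4 3 1

After move 8 (R):
7 6 8
5 0 2
4 3 1

After move 9 (L):
7 6 8
0 5 2
4 3 1

After move 10 (D):
7 6 8
4 5 2
0 3 1

After move 11 (D):
7 6 8
4 5 2
0 3 1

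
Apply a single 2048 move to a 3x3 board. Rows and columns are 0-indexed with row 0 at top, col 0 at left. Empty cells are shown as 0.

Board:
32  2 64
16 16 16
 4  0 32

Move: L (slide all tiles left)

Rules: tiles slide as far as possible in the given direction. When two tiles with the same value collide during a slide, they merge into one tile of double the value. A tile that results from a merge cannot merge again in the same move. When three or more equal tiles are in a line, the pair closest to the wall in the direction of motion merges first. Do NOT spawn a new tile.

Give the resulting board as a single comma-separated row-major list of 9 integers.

Slide left:
row 0: [32, 2, 64] -> [32, 2, 64]
row 1: [16, 16, 16] -> [32, 16, 0]
row 2: [4, 0, 32] -> [4, 32, 0]

Answer: 32, 2, 64, 32, 16, 0, 4, 32, 0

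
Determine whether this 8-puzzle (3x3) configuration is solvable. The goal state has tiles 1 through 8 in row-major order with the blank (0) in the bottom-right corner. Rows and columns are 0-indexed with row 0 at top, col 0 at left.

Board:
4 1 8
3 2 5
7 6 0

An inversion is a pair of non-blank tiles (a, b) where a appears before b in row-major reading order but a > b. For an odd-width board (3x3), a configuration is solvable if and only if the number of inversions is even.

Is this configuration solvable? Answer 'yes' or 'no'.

Inversions (pairs i<j in row-major order where tile[i] > tile[j] > 0): 10
10 is even, so the puzzle is solvable.

Answer: yes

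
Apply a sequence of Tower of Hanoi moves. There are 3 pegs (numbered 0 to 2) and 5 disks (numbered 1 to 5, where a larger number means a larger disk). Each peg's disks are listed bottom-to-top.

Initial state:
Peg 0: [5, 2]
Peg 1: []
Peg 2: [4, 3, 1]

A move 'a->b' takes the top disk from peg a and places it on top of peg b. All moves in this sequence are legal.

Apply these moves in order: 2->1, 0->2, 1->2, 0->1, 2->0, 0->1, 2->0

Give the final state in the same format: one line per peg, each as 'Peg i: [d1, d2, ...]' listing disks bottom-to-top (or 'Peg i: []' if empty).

After move 1 (2->1):
Peg 0: [5, 2]
Peg 1: [1]
Peg 2: [4, 3]

After move 2 (0->2):
Peg 0: [5]
Peg 1: [1]
Peg 2: [4, 3, 2]

After move 3 (1->2):
Peg 0: [5]
Peg 1: []
Peg 2: [4, 3, 2, 1]

After move 4 (0->1):
Peg 0: []
Peg 1: [5]
Peg 2: [4, 3, 2, 1]

After move 5 (2->0):
Peg 0: [1]
Peg 1: [5]
Peg 2: [4, 3, 2]

After move 6 (0->1):
Peg 0: []
Peg 1: [5, 1]
Peg 2: [4, 3, 2]

After move 7 (2->0):
Peg 0: [2]
Peg 1: [5, 1]
Peg 2: [4, 3]

Answer: Peg 0: [2]
Peg 1: [5, 1]
Peg 2: [4, 3]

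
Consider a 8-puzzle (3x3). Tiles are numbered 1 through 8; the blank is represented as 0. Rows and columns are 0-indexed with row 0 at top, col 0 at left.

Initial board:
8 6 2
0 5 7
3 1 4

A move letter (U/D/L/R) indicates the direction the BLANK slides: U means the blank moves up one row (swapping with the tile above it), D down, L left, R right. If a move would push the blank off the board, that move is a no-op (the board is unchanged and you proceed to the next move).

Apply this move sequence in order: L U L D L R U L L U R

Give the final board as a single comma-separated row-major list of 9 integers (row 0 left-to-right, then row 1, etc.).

Answer: 8, 0, 2, 5, 6, 7, 3, 1, 4

Derivation:
After move 1 (L):
8 6 2
0 5 7
3 1 4

After move 2 (U):
0 6 2
8 5 7
3 1 4

After move 3 (L):
0 6 2
8 5 7
3 1 4

After move 4 (D):
8 6 2
0 5 7
3 1 4

After move 5 (L):
8 6 2
0 5 7
3 1 4

After move 6 (R):
8 6 2
5 0 7
3 1 4

After move 7 (U):
8 0 2
5 6 7
3 1 4

After move 8 (L):
0 8 2
5 6 7
3 1 4

After move 9 (L):
0 8 2
5 6 7
3 1 4

After move 10 (U):
0 8 2
5 6 7
3 1 4

After move 11 (R):
8 0 2
5 6 7
3 1 4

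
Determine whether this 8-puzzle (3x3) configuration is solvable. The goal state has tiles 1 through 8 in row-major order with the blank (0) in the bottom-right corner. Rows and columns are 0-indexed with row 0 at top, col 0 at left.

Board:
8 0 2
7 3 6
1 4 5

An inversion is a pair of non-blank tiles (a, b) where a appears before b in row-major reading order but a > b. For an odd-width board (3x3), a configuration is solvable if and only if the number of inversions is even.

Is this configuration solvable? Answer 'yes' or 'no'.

Answer: no

Derivation:
Inversions (pairs i<j in row-major order where tile[i] > tile[j] > 0): 17
17 is odd, so the puzzle is not solvable.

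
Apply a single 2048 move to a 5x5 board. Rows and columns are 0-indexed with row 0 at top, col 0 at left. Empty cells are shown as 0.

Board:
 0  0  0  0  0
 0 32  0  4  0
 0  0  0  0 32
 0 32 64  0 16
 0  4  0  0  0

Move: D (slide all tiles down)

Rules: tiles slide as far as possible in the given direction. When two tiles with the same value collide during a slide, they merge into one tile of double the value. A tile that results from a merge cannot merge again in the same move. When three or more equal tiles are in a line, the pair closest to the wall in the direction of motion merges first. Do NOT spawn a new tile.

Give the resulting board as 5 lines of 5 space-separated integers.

Answer:  0  0  0  0  0
 0  0  0  0  0
 0  0  0  0  0
 0 64  0  0 32
 0  4 64  4 16

Derivation:
Slide down:
col 0: [0, 0, 0, 0, 0] -> [0, 0, 0, 0, 0]
col 1: [0, 32, 0, 32, 4] -> [0, 0, 0, 64, 4]
col 2: [0, 0, 0, 64, 0] -> [0, 0, 0, 0, 64]
col 3: [0, 4, 0, 0, 0] -> [0, 0, 0, 0, 4]
col 4: [0, 0, 32, 16, 0] -> [0, 0, 0, 32, 16]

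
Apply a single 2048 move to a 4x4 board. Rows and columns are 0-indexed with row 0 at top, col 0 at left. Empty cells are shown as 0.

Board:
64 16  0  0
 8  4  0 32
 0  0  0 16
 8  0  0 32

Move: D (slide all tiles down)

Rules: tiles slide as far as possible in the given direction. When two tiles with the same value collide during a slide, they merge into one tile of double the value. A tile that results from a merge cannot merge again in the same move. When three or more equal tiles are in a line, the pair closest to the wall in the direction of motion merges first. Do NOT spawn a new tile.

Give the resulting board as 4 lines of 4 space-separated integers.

Slide down:
col 0: [64, 8, 0, 8] -> [0, 0, 64, 16]
col 1: [16, 4, 0, 0] -> [0, 0, 16, 4]
col 2: [0, 0, 0, 0] -> [0, 0, 0, 0]
col 3: [0, 32, 16, 32] -> [0, 32, 16, 32]

Answer:  0  0  0  0
 0  0  0 32
64 16  0 16
16  4  0 32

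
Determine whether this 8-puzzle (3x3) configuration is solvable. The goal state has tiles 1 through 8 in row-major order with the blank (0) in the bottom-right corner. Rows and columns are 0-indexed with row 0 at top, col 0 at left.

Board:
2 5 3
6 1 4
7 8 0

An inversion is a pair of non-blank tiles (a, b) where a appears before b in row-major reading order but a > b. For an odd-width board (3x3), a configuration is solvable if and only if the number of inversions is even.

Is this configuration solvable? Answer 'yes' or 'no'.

Inversions (pairs i<j in row-major order where tile[i] > tile[j] > 0): 7
7 is odd, so the puzzle is not solvable.

Answer: no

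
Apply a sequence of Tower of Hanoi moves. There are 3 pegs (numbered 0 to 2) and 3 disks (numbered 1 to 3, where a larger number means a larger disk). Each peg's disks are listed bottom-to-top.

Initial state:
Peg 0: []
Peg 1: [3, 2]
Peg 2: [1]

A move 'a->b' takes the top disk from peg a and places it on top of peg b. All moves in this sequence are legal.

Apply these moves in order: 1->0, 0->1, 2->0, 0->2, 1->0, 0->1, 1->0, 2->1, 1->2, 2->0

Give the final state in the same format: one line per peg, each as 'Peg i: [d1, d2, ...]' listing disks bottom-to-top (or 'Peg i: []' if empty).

Answer: Peg 0: [2, 1]
Peg 1: [3]
Peg 2: []

Derivation:
After move 1 (1->0):
Peg 0: [2]
Peg 1: [3]
Peg 2: [1]

After move 2 (0->1):
Peg 0: []
Peg 1: [3, 2]
Peg 2: [1]

After move 3 (2->0):
Peg 0: [1]
Peg 1: [3, 2]
Peg 2: []

After move 4 (0->2):
Peg 0: []
Peg 1: [3, 2]
Peg 2: [1]

After move 5 (1->0):
Peg 0: [2]
Peg 1: [3]
Peg 2: [1]

After move 6 (0->1):
Peg 0: []
Peg 1: [3, 2]
Peg 2: [1]

After move 7 (1->0):
Peg 0: [2]
Peg 1: [3]
Peg 2: [1]

After move 8 (2->1):
Peg 0: [2]
Peg 1: [3, 1]
Peg 2: []

After move 9 (1->2):
Peg 0: [2]
Peg 1: [3]
Peg 2: [1]

After move 10 (2->0):
Peg 0: [2, 1]
Peg 1: [3]
Peg 2: []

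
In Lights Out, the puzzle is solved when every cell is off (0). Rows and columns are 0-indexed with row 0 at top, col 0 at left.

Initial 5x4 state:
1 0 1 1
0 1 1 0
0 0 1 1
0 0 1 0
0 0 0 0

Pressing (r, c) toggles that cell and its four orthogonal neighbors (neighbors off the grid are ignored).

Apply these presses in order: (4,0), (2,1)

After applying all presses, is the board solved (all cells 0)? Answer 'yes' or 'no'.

After press 1 at (4,0):
1 0 1 1
0 1 1 0
0 0 1 1
1 0 1 0
1 1 0 0

After press 2 at (2,1):
1 0 1 1
0 0 1 0
1 1 0 1
1 1 1 0
1 1 0 0

Lights still on: 12

Answer: no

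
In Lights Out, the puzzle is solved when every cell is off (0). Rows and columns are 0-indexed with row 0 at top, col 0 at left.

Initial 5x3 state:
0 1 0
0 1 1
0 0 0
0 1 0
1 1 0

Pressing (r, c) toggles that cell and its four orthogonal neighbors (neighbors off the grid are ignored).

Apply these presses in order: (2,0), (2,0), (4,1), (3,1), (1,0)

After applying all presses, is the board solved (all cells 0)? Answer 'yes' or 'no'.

After press 1 at (2,0):
0 1 0
1 1 1
1 1 0
1 1 0
1 1 0

After press 2 at (2,0):
0 1 0
0 1 1
0 0 0
0 1 0
1 1 0

After press 3 at (4,1):
0 1 0
0 1 1
0 0 0
0 0 0
0 0 1

After press 4 at (3,1):
0 1 0
0 1 1
0 1 0
1 1 1
0 1 1

After press 5 at (1,0):
1 1 0
1 0 1
1 1 0
1 1 1
0 1 1

Lights still on: 11

Answer: no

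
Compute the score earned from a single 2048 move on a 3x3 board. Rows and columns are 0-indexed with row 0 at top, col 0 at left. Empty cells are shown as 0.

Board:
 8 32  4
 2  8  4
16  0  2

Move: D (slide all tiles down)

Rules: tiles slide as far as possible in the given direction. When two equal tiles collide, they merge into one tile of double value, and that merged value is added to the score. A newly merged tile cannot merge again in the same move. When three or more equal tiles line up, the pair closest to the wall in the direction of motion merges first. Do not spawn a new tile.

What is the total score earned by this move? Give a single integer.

Answer: 8

Derivation:
Slide down:
col 0: [8, 2, 16] -> [8, 2, 16]  score +0 (running 0)
col 1: [32, 8, 0] -> [0, 32, 8]  score +0 (running 0)
col 2: [4, 4, 2] -> [0, 8, 2]  score +8 (running 8)
Board after move:
 8  0  0
 2 32  8
16  8  2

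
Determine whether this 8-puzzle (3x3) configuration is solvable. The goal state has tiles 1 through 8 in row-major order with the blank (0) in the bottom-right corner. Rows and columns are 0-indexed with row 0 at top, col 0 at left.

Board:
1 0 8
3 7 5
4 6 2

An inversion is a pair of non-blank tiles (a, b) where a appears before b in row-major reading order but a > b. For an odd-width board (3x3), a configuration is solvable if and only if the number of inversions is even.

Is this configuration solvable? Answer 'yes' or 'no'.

Inversions (pairs i<j in row-major order where tile[i] > tile[j] > 0): 15
15 is odd, so the puzzle is not solvable.

Answer: no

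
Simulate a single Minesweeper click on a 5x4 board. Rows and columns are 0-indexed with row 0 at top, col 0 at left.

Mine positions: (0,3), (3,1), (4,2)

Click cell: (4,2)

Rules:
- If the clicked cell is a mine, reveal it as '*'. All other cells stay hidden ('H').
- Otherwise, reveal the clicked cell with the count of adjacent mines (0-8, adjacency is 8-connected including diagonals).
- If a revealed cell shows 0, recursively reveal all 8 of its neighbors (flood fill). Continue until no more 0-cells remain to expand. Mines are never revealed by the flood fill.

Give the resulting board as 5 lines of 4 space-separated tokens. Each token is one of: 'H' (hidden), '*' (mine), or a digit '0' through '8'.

H H H H
H H H H
H H H H
H H H H
H H * H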